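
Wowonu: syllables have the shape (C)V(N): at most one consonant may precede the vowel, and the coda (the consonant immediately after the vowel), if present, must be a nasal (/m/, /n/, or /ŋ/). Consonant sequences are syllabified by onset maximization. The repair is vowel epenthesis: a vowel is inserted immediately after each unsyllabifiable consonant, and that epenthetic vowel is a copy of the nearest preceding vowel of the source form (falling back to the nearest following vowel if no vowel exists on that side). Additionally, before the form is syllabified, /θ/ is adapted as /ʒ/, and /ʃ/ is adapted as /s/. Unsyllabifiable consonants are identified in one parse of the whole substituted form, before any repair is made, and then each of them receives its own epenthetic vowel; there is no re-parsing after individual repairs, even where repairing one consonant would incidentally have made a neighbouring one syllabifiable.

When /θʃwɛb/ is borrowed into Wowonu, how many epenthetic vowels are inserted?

3

After substitution the input is /ʒswɛb/.
The unsyllabifiable consonants are /ʒ/, /s/, /b/; each receives one epenthetic vowel.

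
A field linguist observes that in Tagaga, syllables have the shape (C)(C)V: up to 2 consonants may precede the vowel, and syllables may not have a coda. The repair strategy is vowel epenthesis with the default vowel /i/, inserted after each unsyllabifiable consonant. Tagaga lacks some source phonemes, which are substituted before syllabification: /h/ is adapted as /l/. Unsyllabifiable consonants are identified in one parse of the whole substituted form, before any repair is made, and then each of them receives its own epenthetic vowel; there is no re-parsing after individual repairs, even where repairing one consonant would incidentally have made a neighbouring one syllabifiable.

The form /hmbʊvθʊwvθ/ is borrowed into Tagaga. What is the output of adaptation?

Substitution: /h/ → /l/, giving /lmbʊvθʊwvθ/.
The consonants /l/, /w/, /v/, /θ/ cannot be parsed into a legal (C)(C)V syllable (no codas are permitted; onsets may contain at most 2 consonants).
Inserting the epenthetic vowel yields /l/ → /li/, /w/ → /wi/, /v/ → /vi/, /θ/ → /θi/.

limbʊvθʊwiviθi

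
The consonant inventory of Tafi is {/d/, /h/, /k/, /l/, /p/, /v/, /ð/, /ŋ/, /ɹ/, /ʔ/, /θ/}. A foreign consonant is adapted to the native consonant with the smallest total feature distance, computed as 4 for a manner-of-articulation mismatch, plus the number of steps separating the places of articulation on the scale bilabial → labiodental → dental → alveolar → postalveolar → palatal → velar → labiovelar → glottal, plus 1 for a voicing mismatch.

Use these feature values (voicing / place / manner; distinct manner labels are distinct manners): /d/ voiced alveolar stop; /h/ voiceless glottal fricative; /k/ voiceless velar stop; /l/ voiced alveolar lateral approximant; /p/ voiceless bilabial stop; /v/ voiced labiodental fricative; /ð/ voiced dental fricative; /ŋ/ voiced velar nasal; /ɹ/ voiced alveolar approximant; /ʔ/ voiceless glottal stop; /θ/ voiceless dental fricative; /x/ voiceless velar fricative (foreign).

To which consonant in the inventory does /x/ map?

h

/h/ is closest: same manner (fricative), place distance 2 (velar→glottal), same voicing; total 2. Next closest is /k/ at distance 4.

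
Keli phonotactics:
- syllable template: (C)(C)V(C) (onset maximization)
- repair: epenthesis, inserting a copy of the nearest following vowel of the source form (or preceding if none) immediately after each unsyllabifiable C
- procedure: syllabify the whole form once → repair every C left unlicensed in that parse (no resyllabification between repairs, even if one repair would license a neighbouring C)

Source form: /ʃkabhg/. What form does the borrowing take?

ʃkabhaga

Under (C)(C)V(C), the unsyllabifiable consonants are /h/, /g/ (at most one coda consonant is licensed; onsets may contain at most 2 consonants).
Epenthesis after each stranded consonant: /h/ → /ha/, /g/ → /ga/.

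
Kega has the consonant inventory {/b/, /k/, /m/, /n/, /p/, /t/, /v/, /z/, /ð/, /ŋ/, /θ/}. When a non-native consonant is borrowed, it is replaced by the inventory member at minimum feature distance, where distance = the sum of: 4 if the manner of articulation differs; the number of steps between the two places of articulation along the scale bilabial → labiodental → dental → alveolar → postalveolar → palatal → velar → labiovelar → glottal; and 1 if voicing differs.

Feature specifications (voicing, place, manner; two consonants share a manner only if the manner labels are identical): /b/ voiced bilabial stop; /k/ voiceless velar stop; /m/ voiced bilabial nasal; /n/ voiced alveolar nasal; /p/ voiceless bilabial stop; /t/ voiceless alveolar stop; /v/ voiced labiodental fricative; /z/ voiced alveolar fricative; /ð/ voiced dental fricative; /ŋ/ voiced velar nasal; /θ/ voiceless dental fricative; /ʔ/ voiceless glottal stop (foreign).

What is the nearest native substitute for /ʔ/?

k

/k/ is closest: same manner (stop), place distance 2 (glottal→velar), same voicing; total 2. Next closest is /t/ at distance 5.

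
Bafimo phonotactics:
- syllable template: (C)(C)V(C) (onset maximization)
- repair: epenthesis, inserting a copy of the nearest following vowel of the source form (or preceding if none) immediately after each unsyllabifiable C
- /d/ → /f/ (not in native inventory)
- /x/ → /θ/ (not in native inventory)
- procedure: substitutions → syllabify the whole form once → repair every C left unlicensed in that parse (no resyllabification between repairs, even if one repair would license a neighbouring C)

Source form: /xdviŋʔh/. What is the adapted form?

θifviŋʔihi

Substitution: /x/ → /θ/, /d/ → /f/, giving /θfviŋʔh/.
Under (C)(C)V(C), the unsyllabifiable consonants are /θ/, /ʔ/, /h/ (at most one coda consonant is licensed; onsets may contain at most 2 consonants).
Each unlicensed consonant becomes the onset of a new syllable: /θ/ → /θi/, /ʔ/ → /ʔi/, /h/ → /hi/.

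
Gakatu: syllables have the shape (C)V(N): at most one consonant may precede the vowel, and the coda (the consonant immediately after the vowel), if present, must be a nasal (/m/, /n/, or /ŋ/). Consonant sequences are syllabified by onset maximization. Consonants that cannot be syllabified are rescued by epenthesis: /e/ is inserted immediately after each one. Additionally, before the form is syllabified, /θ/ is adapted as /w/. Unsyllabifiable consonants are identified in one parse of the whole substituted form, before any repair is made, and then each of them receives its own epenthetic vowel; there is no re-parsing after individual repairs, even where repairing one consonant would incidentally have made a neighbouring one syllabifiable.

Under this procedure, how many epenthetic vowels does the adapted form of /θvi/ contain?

After substitution the input is /wvi/.
The unsyllabifiable consonants are /w/; each receives one epenthetic vowel.

1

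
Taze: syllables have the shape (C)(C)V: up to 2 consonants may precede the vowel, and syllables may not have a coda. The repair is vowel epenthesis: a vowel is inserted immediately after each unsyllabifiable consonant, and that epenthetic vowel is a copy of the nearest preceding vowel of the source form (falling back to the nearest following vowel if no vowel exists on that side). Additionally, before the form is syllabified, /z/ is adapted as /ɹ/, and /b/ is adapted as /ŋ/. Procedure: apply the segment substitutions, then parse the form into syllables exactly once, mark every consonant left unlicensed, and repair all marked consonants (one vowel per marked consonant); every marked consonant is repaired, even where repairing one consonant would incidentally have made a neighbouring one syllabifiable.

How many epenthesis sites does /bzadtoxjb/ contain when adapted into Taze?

3

After substitution the input is /ŋɹadtoxjŋ/.
The unsyllabifiable consonants are /x/, /j/, /ŋ/; each receives one epenthetic vowel.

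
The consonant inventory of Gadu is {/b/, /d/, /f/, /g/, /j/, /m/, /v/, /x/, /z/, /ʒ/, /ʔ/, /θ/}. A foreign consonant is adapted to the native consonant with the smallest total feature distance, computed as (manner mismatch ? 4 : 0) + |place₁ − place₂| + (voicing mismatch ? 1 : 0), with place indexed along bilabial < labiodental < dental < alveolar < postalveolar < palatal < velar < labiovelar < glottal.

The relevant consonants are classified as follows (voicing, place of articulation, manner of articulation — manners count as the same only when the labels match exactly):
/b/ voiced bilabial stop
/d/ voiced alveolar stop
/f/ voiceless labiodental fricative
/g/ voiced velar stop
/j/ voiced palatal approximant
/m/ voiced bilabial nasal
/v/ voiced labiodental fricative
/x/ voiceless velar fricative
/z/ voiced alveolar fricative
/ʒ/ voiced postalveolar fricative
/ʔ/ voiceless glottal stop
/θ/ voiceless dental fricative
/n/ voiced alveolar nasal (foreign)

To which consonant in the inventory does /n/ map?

/m/ is closest: same manner (nasal), place distance 3 (alveolar→bilabial), same voicing; total 3. Next closest is /d/ at distance 4.

m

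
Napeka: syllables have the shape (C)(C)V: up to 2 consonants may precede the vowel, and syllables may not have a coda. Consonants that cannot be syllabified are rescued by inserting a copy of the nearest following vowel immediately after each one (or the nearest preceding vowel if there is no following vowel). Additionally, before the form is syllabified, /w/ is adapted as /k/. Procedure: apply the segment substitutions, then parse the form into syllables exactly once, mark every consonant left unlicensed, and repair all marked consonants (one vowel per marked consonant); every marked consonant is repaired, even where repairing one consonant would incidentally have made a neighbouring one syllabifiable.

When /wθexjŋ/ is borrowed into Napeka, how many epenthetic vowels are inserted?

3

After substitution the input is /kθexjŋ/.
The unsyllabifiable consonants are /x/, /j/, /ŋ/; each receives one epenthetic vowel.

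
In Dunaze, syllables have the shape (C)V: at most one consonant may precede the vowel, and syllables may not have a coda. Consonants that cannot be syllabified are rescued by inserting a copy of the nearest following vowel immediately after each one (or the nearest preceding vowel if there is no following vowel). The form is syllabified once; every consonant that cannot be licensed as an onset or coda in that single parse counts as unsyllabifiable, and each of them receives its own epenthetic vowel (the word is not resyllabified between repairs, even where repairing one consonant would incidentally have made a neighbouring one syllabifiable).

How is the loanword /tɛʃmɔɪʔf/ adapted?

tɛʃɔmɔɪʔɪfɪ

The consonants /ʃ/, /ʔ/, /f/ cannot be parsed into a legal (C)V syllable (no codas are permitted; onsets are limited to one consonant).
Epenthesis after each stranded consonant: /ʃ/ → /ʃɔ/, /ʔ/ → /ʔɪ/, /f/ → /fɪ/.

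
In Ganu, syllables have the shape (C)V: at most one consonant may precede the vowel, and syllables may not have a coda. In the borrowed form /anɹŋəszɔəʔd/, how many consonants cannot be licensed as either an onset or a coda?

Under (C)V, the unsyllabifiable consonants are /n/, /ɹ/, /s/, /ʔ/, /d/ (no codas are permitted; onsets are limited to one consonant).

5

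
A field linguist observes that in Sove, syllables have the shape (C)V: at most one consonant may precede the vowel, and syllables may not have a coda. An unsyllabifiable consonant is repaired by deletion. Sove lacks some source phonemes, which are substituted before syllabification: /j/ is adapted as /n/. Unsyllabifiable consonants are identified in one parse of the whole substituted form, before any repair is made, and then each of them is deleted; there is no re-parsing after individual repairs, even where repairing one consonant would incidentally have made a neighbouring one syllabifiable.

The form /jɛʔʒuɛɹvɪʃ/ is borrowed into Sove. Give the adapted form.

Substitution: /j/ → /n/, giving /nɛʔʒuɛɹvɪʃ/.
The consonants /ʔ/, /ɹ/, /ʃ/ cannot be parsed into a legal (C)V syllable (no codas are permitted; onsets are limited to one consonant).
Each unlicensed consonant is deleted: /ʔ/, /ɹ/, /ʃ/.

nɛʒuɛvɪ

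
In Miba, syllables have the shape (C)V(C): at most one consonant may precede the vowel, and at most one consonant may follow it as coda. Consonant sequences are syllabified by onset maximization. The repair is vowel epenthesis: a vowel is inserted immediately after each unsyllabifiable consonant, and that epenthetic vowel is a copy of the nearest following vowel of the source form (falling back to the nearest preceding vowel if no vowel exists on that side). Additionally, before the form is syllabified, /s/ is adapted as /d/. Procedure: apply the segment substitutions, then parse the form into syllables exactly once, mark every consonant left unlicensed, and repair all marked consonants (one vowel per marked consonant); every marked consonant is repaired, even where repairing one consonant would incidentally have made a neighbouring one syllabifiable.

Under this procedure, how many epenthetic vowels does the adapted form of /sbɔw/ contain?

After substitution the input is /dbɔw/.
The unsyllabifiable consonants are /d/; each receives one epenthetic vowel.

1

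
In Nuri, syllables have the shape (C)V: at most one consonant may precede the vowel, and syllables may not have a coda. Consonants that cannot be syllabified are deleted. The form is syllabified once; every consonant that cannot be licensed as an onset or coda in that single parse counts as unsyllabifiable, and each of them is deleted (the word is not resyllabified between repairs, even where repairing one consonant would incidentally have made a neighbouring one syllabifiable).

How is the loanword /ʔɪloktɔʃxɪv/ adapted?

Under (C)V, the unsyllabifiable consonants are /k/, /ʃ/, /v/ (no codas are permitted; onsets are limited to one consonant).
Deletion applies to /k/, /ʃ/, /v/.

ʔɪlotɔxɪ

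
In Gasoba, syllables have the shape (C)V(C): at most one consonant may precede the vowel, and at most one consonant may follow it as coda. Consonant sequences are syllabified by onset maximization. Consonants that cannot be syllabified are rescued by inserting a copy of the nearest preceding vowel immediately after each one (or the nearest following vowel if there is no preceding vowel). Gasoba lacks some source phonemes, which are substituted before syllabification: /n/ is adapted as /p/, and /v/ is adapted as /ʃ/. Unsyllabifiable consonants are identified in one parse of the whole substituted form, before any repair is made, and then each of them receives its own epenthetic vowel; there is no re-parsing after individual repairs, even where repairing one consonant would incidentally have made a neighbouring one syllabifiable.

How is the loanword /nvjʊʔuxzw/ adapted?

pʊʃʊjʊʔuxzuwu

Substitution: /n/ → /p/, /v/ → /ʃ/, giving /pʃjʊʔuxzw/.
Under (C)V(C), the unsyllabifiable consonants are /p/, /ʃ/, /z/, /w/ (at most one coda consonant is licensed; onsets are limited to one consonant).
Epenthesis after each stranded consonant: /p/ → /pʊ/, /ʃ/ → /ʃʊ/, /z/ → /zu/, /w/ → /wu/.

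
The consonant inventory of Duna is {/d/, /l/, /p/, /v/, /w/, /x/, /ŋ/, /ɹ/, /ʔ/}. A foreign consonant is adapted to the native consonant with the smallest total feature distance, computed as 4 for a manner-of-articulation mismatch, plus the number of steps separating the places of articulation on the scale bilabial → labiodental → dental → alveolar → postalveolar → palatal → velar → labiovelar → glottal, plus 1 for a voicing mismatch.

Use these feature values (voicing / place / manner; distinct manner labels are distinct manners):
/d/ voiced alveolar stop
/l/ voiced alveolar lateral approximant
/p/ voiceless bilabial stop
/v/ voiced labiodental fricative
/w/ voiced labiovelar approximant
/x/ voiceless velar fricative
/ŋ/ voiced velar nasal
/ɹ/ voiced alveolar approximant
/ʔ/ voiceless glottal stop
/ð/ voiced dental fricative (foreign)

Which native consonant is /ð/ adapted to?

v

/v/ is closest: same manner (fricative), place distance 1 (dental→labiodental), same voicing; total 1. Next closest is /d/ at distance 5.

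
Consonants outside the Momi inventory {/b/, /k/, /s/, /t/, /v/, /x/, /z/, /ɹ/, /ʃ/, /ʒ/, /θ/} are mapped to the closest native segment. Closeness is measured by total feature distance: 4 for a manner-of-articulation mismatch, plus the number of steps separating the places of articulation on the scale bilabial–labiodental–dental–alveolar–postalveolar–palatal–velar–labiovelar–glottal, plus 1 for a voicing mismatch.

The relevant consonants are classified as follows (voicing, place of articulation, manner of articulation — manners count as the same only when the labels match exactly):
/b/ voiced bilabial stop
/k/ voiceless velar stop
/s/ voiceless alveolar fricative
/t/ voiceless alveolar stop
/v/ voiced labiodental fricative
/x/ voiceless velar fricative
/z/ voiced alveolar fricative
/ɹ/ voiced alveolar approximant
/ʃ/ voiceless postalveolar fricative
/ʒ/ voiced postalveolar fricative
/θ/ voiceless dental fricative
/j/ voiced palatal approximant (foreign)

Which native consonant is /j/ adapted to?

/ɹ/ is closest: same manner (approximant), place distance 2 (palatal→alveolar), same voicing; total 2. Next closest is /ʒ/ at distance 5.

ɹ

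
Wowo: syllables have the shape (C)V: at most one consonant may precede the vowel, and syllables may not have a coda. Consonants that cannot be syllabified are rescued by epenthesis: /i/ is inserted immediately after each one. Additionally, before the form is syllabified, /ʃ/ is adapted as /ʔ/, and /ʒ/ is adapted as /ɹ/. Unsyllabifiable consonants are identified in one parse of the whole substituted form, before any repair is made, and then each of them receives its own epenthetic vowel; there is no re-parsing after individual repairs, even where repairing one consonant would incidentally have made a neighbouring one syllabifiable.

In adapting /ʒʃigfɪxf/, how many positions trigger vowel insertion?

After substitution the input is /ɹʔigfɪxf/.
The unsyllabifiable consonants are /ɹ/, /g/, /x/, /f/; each receives one epenthetic vowel.

4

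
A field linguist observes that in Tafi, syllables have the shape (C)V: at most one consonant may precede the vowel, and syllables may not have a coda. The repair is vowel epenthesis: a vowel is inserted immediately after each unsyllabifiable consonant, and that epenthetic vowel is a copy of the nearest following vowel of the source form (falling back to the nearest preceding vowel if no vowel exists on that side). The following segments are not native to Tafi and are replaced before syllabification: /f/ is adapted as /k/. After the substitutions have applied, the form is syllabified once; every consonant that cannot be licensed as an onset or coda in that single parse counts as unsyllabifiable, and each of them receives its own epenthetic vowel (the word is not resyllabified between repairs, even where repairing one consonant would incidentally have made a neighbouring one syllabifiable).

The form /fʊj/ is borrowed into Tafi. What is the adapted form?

Substitution: /f/ → /k/, giving /kʊj/.
Under (C)V, the unsyllabifiable consonants are /j/ (no codas are permitted; onsets are limited to one consonant).
Inserting the epenthetic vowel yields /j/ → /jʊ/.

kʊjʊ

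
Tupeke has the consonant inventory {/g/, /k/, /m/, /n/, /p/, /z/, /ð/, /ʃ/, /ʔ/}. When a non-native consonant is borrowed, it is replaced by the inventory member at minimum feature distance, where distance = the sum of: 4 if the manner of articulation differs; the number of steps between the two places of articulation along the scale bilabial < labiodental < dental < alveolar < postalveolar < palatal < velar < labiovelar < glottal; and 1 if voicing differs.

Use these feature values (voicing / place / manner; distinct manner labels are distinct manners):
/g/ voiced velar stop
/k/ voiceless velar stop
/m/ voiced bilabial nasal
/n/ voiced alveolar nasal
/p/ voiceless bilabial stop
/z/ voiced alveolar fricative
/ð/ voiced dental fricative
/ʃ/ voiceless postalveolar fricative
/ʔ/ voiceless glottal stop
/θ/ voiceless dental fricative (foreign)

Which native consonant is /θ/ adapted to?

/ð/ is closest: same manner (fricative), place distance 0 (dental→dental), voicing differs (+1); total 1. Next closest is /z/ at distance 2.

ð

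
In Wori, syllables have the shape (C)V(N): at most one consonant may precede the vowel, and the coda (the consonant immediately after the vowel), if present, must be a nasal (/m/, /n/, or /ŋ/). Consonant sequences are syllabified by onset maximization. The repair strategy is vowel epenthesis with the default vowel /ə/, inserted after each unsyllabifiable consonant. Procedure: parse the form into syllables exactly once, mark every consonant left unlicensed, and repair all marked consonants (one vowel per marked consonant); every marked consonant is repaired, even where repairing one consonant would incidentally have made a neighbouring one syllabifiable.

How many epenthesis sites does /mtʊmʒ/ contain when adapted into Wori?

The unsyllabifiable consonants are /m/, /ʒ/; each receives one epenthetic vowel.

2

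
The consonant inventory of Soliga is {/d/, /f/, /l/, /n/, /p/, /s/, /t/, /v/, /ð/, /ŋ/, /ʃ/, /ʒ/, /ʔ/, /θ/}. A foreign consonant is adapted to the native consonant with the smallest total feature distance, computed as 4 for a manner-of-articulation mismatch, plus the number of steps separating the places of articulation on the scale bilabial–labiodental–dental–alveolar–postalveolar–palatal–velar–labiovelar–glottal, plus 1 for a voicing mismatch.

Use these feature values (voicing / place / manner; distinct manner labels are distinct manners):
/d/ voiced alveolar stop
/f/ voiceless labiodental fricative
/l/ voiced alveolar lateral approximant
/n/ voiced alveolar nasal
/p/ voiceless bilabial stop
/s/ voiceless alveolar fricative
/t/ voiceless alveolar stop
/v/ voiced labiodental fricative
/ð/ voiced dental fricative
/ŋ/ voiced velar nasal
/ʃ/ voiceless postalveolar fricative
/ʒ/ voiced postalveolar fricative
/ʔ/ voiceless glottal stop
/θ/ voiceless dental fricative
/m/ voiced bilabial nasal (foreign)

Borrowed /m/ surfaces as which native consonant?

n

/n/ is closest: same manner (nasal), place distance 3 (bilabial→alveolar), same voicing; total 3. Next closest is /p/ at distance 5.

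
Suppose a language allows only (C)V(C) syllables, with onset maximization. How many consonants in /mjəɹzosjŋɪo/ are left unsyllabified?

2

The consonants /m/, /j/ cannot be parsed into a legal (C)V(C) syllable (at most one coda consonant is licensed; onsets are limited to one consonant).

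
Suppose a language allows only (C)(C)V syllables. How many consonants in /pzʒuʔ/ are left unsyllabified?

2

Under (C)(C)V, the unsyllabifiable consonants are /p/, /ʔ/ (no codas are permitted; onsets may contain at most 2 consonants).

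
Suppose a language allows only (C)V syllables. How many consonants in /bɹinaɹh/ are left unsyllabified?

Syllabifying with onset maximization leaves /b/, /ɹ/, /h/ stranded (no codas are permitted; onsets are limited to one consonant).

3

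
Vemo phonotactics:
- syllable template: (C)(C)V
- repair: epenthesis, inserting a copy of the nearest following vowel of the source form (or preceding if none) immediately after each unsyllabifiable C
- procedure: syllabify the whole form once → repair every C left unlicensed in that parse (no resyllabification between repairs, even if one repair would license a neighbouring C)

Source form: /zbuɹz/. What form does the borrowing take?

Under (C)(C)V, the unsyllabifiable consonants are /ɹ/, /z/ (no codas are permitted; onsets may contain at most 2 consonants).
Each unlicensed consonant becomes the onset of a new syllable: /ɹ/ → /ɹu/, /z/ → /zu/.

zbuɹuzu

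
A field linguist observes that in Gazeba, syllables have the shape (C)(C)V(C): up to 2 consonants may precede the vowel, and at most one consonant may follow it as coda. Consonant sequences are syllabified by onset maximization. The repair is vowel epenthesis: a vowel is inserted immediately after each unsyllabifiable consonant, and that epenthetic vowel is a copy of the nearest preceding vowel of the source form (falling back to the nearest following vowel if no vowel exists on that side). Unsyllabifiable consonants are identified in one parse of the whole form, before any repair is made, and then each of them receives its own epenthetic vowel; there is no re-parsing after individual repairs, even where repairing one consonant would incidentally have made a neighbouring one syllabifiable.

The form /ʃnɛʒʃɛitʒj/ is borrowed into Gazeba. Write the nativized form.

ʃnɛʒʃɛitʒiji

Syllabifying with onset maximization leaves /ʒ/, /j/ stranded (at most one coda consonant is licensed; onsets may contain at most 2 consonants).
Inserting the epenthetic vowel yields /ʒ/ → /ʒi/, /j/ → /ji/.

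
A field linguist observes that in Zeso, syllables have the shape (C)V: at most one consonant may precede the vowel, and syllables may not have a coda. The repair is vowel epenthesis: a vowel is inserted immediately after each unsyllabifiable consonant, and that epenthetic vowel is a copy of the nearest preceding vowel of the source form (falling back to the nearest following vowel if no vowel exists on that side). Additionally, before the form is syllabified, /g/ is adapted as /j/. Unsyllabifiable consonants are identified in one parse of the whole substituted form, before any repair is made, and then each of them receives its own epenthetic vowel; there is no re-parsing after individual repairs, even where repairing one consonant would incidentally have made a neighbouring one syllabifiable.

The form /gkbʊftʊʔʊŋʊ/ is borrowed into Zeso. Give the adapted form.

Substitution: /g/ → /j/, giving /jkbʊftʊʔʊŋʊ/.
Under (C)V, the unsyllabifiable consonants are /j/, /k/, /f/ (no codas are permitted; onsets are limited to one consonant).
Inserting the epenthetic vowel yields /j/ → /jʊ/, /k/ → /kʊ/, /f/ → /fʊ/.

jʊkʊbʊfʊtʊʔʊŋʊ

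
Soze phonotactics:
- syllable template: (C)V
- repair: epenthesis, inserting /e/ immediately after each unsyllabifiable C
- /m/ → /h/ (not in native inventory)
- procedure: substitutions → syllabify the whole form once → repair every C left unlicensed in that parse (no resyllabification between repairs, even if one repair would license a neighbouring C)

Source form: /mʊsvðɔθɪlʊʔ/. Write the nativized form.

hʊseveðɔθɪlʊʔe

Substitution: /m/ → /h/, giving /hʊsvðɔθɪlʊʔ/.
The consonants /s/, /v/, /ʔ/ cannot be parsed into a legal (C)V syllable (no codas are permitted; onsets are limited to one consonant).
Epenthesis after each stranded consonant: /s/ → /se/, /v/ → /ve/, /ʔ/ → /ʔe/.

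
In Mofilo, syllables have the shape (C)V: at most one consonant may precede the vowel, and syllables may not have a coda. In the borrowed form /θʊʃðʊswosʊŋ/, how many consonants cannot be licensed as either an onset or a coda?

3

Syllabifying with onset maximization leaves /ʃ/, /s/, /ŋ/ stranded (no codas are permitted; onsets are limited to one consonant).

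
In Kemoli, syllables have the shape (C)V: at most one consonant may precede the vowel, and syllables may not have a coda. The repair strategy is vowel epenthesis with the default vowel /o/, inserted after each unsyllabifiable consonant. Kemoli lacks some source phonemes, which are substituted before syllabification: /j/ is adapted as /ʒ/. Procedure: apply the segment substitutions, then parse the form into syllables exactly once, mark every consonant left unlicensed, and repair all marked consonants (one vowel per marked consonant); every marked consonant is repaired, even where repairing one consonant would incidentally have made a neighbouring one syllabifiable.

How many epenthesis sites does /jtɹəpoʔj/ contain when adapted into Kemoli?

4

After substitution the input is /ʒtɹəpoʔʒ/.
The unsyllabifiable consonants are /ʒ/, /t/, /ʔ/, /ʒ/; each receives one epenthetic vowel.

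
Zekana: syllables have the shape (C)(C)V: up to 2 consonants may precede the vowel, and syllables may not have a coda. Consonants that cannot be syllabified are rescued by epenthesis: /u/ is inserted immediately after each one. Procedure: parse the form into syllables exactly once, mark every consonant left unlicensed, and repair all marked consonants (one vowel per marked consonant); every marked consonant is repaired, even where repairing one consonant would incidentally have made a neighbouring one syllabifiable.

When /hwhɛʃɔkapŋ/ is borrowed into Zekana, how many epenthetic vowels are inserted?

The unsyllabifiable consonants are /h/, /p/, /ŋ/; each receives one epenthetic vowel.

3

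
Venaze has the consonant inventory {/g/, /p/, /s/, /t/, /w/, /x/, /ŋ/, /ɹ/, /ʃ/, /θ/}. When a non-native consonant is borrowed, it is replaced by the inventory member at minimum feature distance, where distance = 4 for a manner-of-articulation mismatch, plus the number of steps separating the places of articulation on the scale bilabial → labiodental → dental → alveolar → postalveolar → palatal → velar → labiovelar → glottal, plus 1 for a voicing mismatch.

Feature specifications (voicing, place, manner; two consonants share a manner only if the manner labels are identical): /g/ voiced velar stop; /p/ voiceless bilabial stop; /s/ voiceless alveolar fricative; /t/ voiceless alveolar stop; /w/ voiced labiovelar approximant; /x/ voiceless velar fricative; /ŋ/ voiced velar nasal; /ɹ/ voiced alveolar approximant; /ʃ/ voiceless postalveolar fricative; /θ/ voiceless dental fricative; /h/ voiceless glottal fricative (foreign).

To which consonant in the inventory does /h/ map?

x

/x/ is closest: same manner (fricative), place distance 2 (glottal→velar), same voicing; total 2. Next closest is /ʃ/ at distance 4.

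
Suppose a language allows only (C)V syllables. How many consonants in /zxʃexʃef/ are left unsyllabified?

4

Syllabifying with onset maximization leaves /z/, /x/, /x/, /f/ stranded (no codas are permitted; onsets are limited to one consonant).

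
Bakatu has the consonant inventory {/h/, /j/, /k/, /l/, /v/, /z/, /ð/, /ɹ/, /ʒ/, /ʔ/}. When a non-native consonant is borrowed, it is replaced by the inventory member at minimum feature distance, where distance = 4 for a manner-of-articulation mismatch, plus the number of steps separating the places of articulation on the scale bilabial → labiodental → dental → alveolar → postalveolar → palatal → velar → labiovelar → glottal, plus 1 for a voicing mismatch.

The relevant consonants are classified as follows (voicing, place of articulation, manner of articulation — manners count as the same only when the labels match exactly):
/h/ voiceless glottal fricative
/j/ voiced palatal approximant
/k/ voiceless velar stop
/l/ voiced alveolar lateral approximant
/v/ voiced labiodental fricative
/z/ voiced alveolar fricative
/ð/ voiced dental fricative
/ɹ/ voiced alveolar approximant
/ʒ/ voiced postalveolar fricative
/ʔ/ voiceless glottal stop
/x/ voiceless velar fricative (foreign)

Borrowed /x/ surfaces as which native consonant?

h

/h/ is closest: same manner (fricative), place distance 2 (velar→glottal), same voicing; total 2. Next closest is /ʒ/ at distance 3.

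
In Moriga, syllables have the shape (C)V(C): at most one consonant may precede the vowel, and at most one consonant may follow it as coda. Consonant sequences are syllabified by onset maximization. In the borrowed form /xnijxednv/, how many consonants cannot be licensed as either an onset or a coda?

3

The consonants /x/, /n/, /v/ cannot be parsed into a legal (C)V(C) syllable (at most one coda consonant is licensed; onsets are limited to one consonant).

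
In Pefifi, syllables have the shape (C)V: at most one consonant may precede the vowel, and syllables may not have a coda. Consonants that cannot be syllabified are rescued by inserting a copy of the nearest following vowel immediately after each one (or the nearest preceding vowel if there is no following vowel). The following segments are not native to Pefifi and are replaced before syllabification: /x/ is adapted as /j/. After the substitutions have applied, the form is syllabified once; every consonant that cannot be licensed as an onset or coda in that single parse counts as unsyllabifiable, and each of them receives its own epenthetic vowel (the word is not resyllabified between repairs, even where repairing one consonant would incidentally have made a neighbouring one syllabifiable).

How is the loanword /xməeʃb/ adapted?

Substitution: /x/ → /j/, giving /jməeʃb/.
Under (C)V, the unsyllabifiable consonants are /j/, /ʃ/, /b/ (no codas are permitted; onsets are limited to one consonant).
Inserting the epenthetic vowel yields /j/ → /jə/, /ʃ/ → /ʃe/, /b/ → /be/.

jəməeʃebe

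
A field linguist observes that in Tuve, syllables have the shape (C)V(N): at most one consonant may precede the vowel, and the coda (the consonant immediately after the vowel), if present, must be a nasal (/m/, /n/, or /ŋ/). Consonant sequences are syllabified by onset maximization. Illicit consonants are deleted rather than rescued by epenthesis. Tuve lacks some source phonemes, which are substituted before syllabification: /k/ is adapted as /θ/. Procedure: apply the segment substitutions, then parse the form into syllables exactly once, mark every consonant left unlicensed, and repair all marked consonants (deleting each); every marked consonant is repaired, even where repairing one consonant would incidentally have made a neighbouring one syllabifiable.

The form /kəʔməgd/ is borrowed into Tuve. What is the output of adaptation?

Substitution: /k/ → /θ/, giving /θəʔməgd/.
The consonants /ʔ/, /g/, /d/ cannot be parsed into a legal (C)V(N) syllable (only a nasal (/m/, /n/, or /ŋ/) is licensed in coda position; onsets are limited to one consonant).
Deletion applies to /ʔ/, /g/, /d/.

θəmə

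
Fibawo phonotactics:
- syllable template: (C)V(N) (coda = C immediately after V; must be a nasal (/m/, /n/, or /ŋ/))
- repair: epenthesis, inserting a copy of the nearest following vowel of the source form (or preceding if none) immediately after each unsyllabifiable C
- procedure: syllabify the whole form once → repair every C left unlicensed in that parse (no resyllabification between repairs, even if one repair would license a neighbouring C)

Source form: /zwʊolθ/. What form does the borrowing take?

The consonants /z/, /l/, /θ/ cannot be parsed into a legal (C)V(N) syllable (only a nasal (/m/, /n/, or /ŋ/) is licensed in coda position; onsets are limited to one consonant).
Inserting the epenthetic vowel yields /z/ → /zʊ/, /l/ → /lo/, /θ/ → /θo/.

zʊwʊoloθo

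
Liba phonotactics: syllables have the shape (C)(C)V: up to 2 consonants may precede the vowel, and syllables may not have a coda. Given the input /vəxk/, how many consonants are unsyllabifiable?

Syllabifying with onset maximization leaves /x/, /k/ stranded (no codas are permitted; onsets may contain at most 2 consonants).

2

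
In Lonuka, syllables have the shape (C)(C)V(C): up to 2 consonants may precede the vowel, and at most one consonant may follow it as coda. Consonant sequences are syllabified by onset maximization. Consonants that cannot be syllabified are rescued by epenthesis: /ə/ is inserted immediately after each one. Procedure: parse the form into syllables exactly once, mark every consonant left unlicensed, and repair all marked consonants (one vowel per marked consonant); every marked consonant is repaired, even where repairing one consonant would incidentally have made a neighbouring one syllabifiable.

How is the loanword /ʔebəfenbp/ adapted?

The consonants /b/, /p/ cannot be parsed into a legal (C)(C)V(C) syllable (at most one coda consonant is licensed; onsets may contain at most 2 consonants).
Inserting the epenthetic vowel yields /b/ → /bə/, /p/ → /pə/.

ʔebəfenbəpə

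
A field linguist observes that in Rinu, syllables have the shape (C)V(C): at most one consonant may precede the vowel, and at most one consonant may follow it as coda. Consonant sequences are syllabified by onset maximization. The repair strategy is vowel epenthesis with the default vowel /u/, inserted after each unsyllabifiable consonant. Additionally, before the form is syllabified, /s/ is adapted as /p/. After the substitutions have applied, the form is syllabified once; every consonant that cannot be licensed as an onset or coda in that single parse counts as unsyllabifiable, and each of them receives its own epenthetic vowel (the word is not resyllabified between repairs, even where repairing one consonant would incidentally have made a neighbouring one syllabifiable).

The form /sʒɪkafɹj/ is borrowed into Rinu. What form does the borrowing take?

Substitution: /s/ → /p/, giving /pʒɪkafɹj/.
The consonants /p/, /ɹ/, /j/ cannot be parsed into a legal (C)V(C) syllable (at most one coda consonant is licensed; onsets are limited to one consonant).
Epenthesis after each stranded consonant: /p/ → /pu/, /ɹ/ → /ɹu/, /j/ → /ju/.

puʒɪkafɹuju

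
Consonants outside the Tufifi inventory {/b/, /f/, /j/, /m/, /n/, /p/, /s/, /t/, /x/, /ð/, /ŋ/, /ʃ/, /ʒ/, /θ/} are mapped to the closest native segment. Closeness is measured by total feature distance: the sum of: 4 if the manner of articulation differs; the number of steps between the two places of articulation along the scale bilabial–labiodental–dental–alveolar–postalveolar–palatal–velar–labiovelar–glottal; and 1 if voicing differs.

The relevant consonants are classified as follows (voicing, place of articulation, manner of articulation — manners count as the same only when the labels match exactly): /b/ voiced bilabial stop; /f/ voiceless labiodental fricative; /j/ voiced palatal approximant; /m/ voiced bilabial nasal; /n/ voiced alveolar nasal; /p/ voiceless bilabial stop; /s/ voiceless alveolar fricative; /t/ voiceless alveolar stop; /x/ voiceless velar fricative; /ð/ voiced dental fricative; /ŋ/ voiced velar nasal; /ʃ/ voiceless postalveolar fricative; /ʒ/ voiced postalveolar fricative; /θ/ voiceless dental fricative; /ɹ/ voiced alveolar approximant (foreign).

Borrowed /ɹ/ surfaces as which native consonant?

j

/j/ is closest: same manner (approximant), place distance 2 (alveolar→palatal), same voicing; total 2. Next closest is /n/ at distance 4.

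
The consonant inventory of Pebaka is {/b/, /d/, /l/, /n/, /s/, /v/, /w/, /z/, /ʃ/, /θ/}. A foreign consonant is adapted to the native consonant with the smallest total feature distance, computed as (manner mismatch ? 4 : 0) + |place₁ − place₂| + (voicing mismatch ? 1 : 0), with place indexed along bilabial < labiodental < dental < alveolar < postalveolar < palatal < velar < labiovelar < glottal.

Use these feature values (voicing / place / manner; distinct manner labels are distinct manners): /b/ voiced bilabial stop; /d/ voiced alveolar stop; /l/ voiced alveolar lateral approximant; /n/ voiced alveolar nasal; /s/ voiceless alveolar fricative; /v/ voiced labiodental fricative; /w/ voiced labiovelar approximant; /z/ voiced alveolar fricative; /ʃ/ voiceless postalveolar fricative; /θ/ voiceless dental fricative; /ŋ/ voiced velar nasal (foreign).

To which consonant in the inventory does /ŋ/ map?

n

/n/ is closest: same manner (nasal), place distance 3 (velar→alveolar), same voicing; total 3. Next closest is /w/ at distance 5.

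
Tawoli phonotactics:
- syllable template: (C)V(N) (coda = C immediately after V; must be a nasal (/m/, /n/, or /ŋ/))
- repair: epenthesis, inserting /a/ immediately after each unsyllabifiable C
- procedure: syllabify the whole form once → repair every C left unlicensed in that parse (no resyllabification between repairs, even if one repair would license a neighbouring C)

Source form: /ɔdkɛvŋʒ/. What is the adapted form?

Under (C)V(N), the unsyllabifiable consonants are /d/, /v/, /ŋ/, /ʒ/ (only a nasal (/m/, /n/, or /ŋ/) is licensed in coda position; onsets are limited to one consonant).
Inserting the epenthetic vowel yields /d/ → /da/, /v/ → /va/, /ŋ/ → /ŋa/, /ʒ/ → /ʒa/.

ɔdakɛvaŋaʒa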